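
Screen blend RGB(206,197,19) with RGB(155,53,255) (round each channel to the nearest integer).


Screen: C = 255 - (255-A)×(255-B)/255, rounded to nearest integer
R: 255 - (255-206)×(255-155)/255 = 255 - 4900/255 ≈ 255 - 19.216 = 235.784 → 236
G: 255 - (255-197)×(255-53)/255 = 255 - 11716/255 ≈ 255 - 45.945 = 209.055 → 209
B: 255 - (255-19)×(255-255)/255 = 255 - 0/255 ≈ 255 - 0.000 = 255.000 → 255
= RGB(236, 209, 255)


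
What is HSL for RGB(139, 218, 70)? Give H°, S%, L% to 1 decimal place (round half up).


Normalize: R'=139/255≈0.5451, G'=218/255≈0.8549, B'=70/255≈0.2745
Max=218/255, Min=70/255, Δ=Max-Min=148/255
L = (Max+Min)/2 = (218+70)/510 = 288/510 = 0.56470… → L = 56.5%
L > 0.5 → S = Δ/(2-Max-Min) = 148/(510-218-70) = 148/222 = 0.66666… → S = 66.7%
(the 1/255 factors cancel in S and H, so raw channel differences can be used)
Max is G' → H = 60 × ((B-R)/Δ + 2) = 60 × ((70-139)/148 + 2)
  -69/148 + 2 = -0.4662… + 2 = 1.5337…
  H = 60 × 1.5337… = 92.027…° → H = 92.0°
= HSL(92.0°, 66.7%, 56.5%)


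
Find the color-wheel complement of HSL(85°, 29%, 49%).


Complement = opposite side of color wheel = hue + 180°
H' = (85 + 180) mod 360 = 265°
S and L unchanged.
= HSL(265°, 29%, 49%)


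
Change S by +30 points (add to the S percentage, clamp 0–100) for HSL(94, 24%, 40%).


Original S = 24%
Adjustment = +30 percentage points
New S = 24 + (30) = 54
Clamp to [0, 100] → 54
= HSL(94°, 54%, 40%)


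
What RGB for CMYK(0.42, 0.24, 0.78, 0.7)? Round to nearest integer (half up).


R = 255 × (1-C) × (1-K) = 255 × 0.58 × 0.30 = 44.37 → 44
G = 255 × (1-M) × (1-K) = 255 × 0.76 × 0.30 = 58.14 → 58
B = 255 × (1-Y) × (1-K) = 255 × 0.22 × 0.30 = 16.83 → 17
= RGB(44, 58, 17)


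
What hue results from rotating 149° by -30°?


New hue = (H + rotation) mod 360
New hue = (149 -30) mod 360
= 119 mod 360
= 119°


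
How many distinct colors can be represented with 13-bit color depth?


Colors = 2^bits = 2^13
= 8,192 colors


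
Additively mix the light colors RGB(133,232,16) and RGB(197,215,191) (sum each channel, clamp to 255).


Additive: each channel = min(255, C₁+C₂)
R: 133+197 = 330 → 255
G: 232+215 = 447 → 255
B: 16+191 = 207 → 207
= RGB(255, 255, 207)


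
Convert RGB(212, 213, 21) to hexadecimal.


R = 212 → D4 (hex)
G = 213 → D5 (hex)
B = 21 → 15 (hex)
Hex = #D4D515


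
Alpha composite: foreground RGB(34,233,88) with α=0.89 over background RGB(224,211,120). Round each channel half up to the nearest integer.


C = α×F + (1-α)×B, with 1-α = 0.11
R: 0.89×34 + 0.11×224 = 30.26 + 24.64 = 54.90 → 55
G: 0.89×233 + 0.11×211 = 207.37 + 23.21 = 230.58 → 231
B: 0.89×88 + 0.11×120 = 78.32 + 13.20 = 91.52 → 92
= RGB(55, 231, 92)


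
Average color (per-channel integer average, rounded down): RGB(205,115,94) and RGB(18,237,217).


Midpoint: each channel = ⌊(C₁+C₂)/2⌋
R: ⌊(205+18)/2⌋ = 111
G: ⌊(115+237)/2⌋ = 176
B: ⌊(94+217)/2⌋ = 155
= RGB(111, 176, 155)


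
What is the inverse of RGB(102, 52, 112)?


Invert: (255-R, 255-G, 255-B)
R: 255-102 = 153
G: 255-52 = 203
B: 255-112 = 143
= RGB(153, 203, 143)


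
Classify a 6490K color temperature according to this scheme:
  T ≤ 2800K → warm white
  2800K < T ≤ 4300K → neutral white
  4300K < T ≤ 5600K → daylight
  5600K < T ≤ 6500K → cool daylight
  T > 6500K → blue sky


Temperature: 6490K
5600K < 6490K ≤ 6500K → cool daylight
Classification: cool daylight


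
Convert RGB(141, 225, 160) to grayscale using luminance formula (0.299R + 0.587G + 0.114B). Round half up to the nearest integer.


Gray = 0.299×R + 0.587×G + 0.114×B
Gray = 0.299×141 + 0.587×225 + 0.114×160
Gray = 42.159 + 132.075 + 18.240
Gray = 192.474 → round half up → 192
Gray = 192


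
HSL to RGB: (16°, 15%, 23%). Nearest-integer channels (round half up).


H=16°, S=0.15, L=0.23
C = (1-|2L-1|)×S = (1-|-0.54|)×0.15 = 0.069
H' = H/60 = 16/60 ≈ 0.2667; X = C×(1-|H' mod 2 - 1|) = 0.0184
m = L - C/2 = 0.23 - 0.0345 = 0.1955
Sector ⌊H'⌋ = 0 → (R',G',B') = (0.069, 0.0184, 0.0)
RGB = ((R'+m)×255, (G'+m)×255, (B'+m)×255) = (67.4475, 54.5445, 49.8525)
Round half up → RGB(67, 55, 50)


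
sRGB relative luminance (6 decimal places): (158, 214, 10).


Linearize each channel (sRGB transfer function): c = v/255; c_lin = c/12.92 if c ≤ 0.04045, else ((c+0.055)/1.055)^2.4
  R: 158/255 ≈ 0.619608 > 0.04045 → ((0.619608+0.055)/1.055)^2.4 ≈ 0.341914
  G: 214/255 ≈ 0.839216 > 0.04045 → ((0.839216+0.055)/1.055)^2.4 ≈ 0.672443
  B: 10/255 ≈ 0.039216 ≤ 0.04045 → 0.039216/12.92 ≈ 0.003035
R_lin = 0.341914, G_lin = 0.672443, B_lin = 0.003035
L = 0.2126×R + 0.7152×G + 0.0722×B
L = 0.2126×0.341914 + 0.7152×0.672443 + 0.0722×0.003035
L ≈ 0.553841


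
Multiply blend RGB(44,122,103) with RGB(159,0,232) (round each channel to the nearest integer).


Multiply: C = A×B/255, rounded to nearest integer
R: 44×159/255 = 6996/255 ≈ 27.435 → 27
G: 122×0/255 = 0/255 ≈ 0.000 → 0
B: 103×232/255 = 23896/255 ≈ 93.710 → 94
= RGB(27, 0, 94)


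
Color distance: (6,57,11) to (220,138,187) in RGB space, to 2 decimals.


d = √[(R₁-R₂)² + (G₁-G₂)² + (B₁-B₂)²]
d = √[(6-220)² + (57-138)² + (11-187)²]
d = √[45796 + 6561 + 30976]
d = √83333
d ≈ 288.67


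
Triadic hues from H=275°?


Triadic: equally spaced at 120° intervals
H1 = 275°
H2 = (275 + 120) mod 360 = 35°
H3 = (275 + 240) mod 360 = 155°
Triadic = 275°, 35°, 155°


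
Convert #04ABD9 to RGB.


04 → 4 (R)
AB → 171 (G)
D9 → 217 (B)
= RGB(4, 171, 217)


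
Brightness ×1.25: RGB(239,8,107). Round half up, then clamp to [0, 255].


Multiply each channel by 1.25, round half up, clamp to [0, 255]
R: 239×1.25 = 298.75 → round → 299 → clamp → 255
G: 8×1.25 = 10
B: 107×1.25 = 133.75 → round → 134
= RGB(255, 10, 134)


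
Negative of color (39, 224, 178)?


Invert: (255-R, 255-G, 255-B)
R: 255-39 = 216
G: 255-224 = 31
B: 255-178 = 77
= RGB(216, 31, 77)


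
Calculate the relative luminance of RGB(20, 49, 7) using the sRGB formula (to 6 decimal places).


Linearize each channel (sRGB transfer function): c = v/255; c_lin = c/12.92 if c ≤ 0.04045, else ((c+0.055)/1.055)^2.4
  R: 20/255 ≈ 0.078431 > 0.04045 → ((0.078431+0.055)/1.055)^2.4 ≈ 0.006995
  G: 49/255 ≈ 0.192157 > 0.04045 → ((0.192157+0.055)/1.055)^2.4 ≈ 0.030713
  B: 7/255 ≈ 0.027451 ≤ 0.04045 → 0.027451/12.92 ≈ 0.002125
R_lin = 0.006995, G_lin = 0.030713, B_lin = 0.002125
L = 0.2126×R + 0.7152×G + 0.0722×B
L = 0.2126×0.006995 + 0.7152×0.030713 + 0.0722×0.002125
L ≈ 0.023607


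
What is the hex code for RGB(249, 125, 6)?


R = 249 → F9 (hex)
G = 125 → 7D (hex)
B = 6 → 06 (hex)
Hex = #F97D06


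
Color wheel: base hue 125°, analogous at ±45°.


Base hue: 125°
Left analog: (125 - 45) mod 360 = 80°
Right analog: (125 + 45) mod 360 = 170°
Analogous hues = 80° and 170°


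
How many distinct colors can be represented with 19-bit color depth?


Colors = 2^bits = 2^19
= 524,288 colors


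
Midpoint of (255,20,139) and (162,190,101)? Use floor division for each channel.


Midpoint: each channel = ⌊(C₁+C₂)/2⌋
R: ⌊(255+162)/2⌋ = 208
G: ⌊(20+190)/2⌋ = 105
B: ⌊(139+101)/2⌋ = 120
= RGB(208, 105, 120)


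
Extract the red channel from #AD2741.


Color: #AD2741
R = AD = 173
G = 27 = 39
B = 41 = 65
Red = 173


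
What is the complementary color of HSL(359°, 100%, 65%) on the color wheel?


Complement = opposite side of color wheel = hue + 180°
H' = (359 + 180) mod 360 = 179°
S and L unchanged.
= HSL(179°, 100%, 65%)


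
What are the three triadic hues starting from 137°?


Triadic: equally spaced at 120° intervals
H1 = 137°
H2 = (137 + 120) mod 360 = 257°
H3 = (137 + 240) mod 360 = 17°
Triadic = 137°, 257°, 17°


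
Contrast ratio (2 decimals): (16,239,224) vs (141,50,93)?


Linearize each sRGB channel c=v/255: c/12.92 if c ≤ 0.04045 else ((c+0.055)/1.055)^2.4
L = 0.2126×R_lin + 0.7152×G_lin + 0.0722×B_lin
Color 1 (16,239,224):
  R=16: 16/255≈0.0627 > 0.04045 → ((0.0627+0.055)/1.055)^2.4 ≈ 0.00518
  G=239: 239/255≈0.9373 > 0.04045 → ((0.9373+0.055)/1.055)^2.4 ≈ 0.86316
  B=224: 224/255≈0.8784 > 0.04045 → ((0.8784+0.055)/1.055)^2.4 ≈ 0.74540
  L1 = 0.2126×0.00518 + 0.7152×0.86316 + 0.0722×0.74540 ≈ 0.67225
Color 2 (141,50,93):
  R=141: 141/255≈0.5529 > 0.04045 → ((0.5529+0.055)/1.055)^2.4 ≈ 0.26636
  G=50: 50/255≈0.1961 > 0.04045 → ((0.1961+0.055)/1.055)^2.4 ≈ 0.03190
  B=93: 93/255≈0.3647 > 0.04045 → ((0.3647+0.055)/1.055)^2.4 ≈ 0.10946
  L2 = 0.2126×0.26636 + 0.7152×0.03190 + 0.0722×0.10946 ≈ 0.08734
Lighter = 0.67225, Darker = 0.08734
Ratio = (L_lighter + 0.05) / (L_darker + 0.05)
Ratio = (0.67225 + 0.05) / (0.08734 + 0.05) = 0.72225 / 0.13734 ≈ 5.2588
Ratio ≈ 5.26:1


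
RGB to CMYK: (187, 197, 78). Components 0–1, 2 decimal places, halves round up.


R'=187/255≈0.7333, G'=197/255≈0.7725, B'=78/255≈0.3059
K = 1 - max(R',G',B') = 1 - 197/255 = 58/255 = 0.22745… → 0.23
(1-R'-K)/(1-K) simplifies to (max-R)/max with max = 197:
C = (197-187)/197 = 10/197 = 0.05076… → 0.05
M = (197-197)/197 = 0/197 = 0 → 0.00
Y = (197-78)/197 = 119/197 = 0.60406… → 0.60
= CMYK(0.05, 0.00, 0.60, 0.23)


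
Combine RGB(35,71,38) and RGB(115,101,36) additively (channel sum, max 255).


Additive: each channel = min(255, C₁+C₂)
R: 35+115 = 150 → 150
G: 71+101 = 172 → 172
B: 38+36 = 74 → 74
= RGB(150, 172, 74)


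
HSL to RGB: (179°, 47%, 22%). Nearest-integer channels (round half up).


H=179°, S=0.47, L=0.22
C = (1-|2L-1|)×S = (1-|-0.56|)×0.47 = 0.2068
H' = H/60 = 179/60 ≈ 2.9833; X = C×(1-|H' mod 2 - 1|) ≈ 0.2034
m = L - C/2 = 0.22 - 0.1034 = 0.1166
Sector ⌊H'⌋ = 2 → (R',G',B') = (0.0, 0.2068, ≈0.2034)
RGB = ((R'+m)×255, (G'+m)×255, (B'+m)×255) = (29.733, 82.467, 81.5881)
Round half up → RGB(30, 82, 82)


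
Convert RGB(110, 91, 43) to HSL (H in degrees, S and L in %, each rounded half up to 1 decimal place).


Normalize: R'=110/255≈0.4314, G'=91/255≈0.3569, B'=43/255≈0.1686
Max=110/255, Min=43/255, Δ=Max-Min=67/255
L = (Max+Min)/2 = (110+43)/510 = 153/510 = 0.3 → L = 30.0%
L ≤ 0.5 → S = Δ/(Max+Min) = 67/(110+43) = 67/153 = 0.43790… → S = 43.8%
(the 1/255 factors cancel in S and H, so raw channel differences can be used)
Max is R' → H = 60 × (((G-B)/Δ) mod 6) = 60 × (((91-43)/67) mod 6)
  48/67 = 0.7164…
  H = 60 × 0.7164… = 42.985…° → H = 43.0°
= HSL(43.0°, 43.8%, 30.0%)


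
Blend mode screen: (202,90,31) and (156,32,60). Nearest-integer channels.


Screen: C = 255 - (255-A)×(255-B)/255, rounded to nearest integer
R: 255 - (255-202)×(255-156)/255 = 255 - 5247/255 ≈ 255 - 20.576 = 234.424 → 234
G: 255 - (255-90)×(255-32)/255 = 255 - 36795/255 ≈ 255 - 144.294 = 110.706 → 111
B: 255 - (255-31)×(255-60)/255 = 255 - 43680/255 ≈ 255 - 171.294 = 83.706 → 84
= RGB(234, 111, 84)


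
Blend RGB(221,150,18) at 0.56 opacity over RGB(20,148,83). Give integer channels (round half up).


C = α×F + (1-α)×B, with 1-α = 0.44
R: 0.56×221 + 0.44×20 = 123.76 + 8.80 = 132.56 → 133
G: 0.56×150 + 0.44×148 = 84.00 + 65.12 = 149.12 → 149
B: 0.56×18 + 0.44×83 = 10.08 + 36.52 = 46.60 → 47
= RGB(133, 149, 47)


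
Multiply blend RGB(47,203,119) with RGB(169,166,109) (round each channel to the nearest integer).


Multiply: C = A×B/255, rounded to nearest integer
R: 47×169/255 = 7943/255 ≈ 31.149 → 31
G: 203×166/255 = 33698/255 ≈ 132.149 → 132
B: 119×109/255 = 12971/255 ≈ 50.867 → 51
= RGB(31, 132, 51)


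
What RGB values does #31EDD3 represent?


31 → 49 (R)
ED → 237 (G)
D3 → 211 (B)
= RGB(49, 237, 211)


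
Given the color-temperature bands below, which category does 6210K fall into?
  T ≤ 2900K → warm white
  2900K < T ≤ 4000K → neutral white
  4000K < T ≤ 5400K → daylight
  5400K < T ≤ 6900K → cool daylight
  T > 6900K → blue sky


Temperature: 6210K
5400K < 6210K ≤ 6900K → cool daylight
Classification: cool daylight


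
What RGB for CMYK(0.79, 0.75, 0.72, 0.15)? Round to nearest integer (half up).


R = 255 × (1-C) × (1-K) = 255 × 0.21 × 0.85 = 45.5175 → 46
G = 255 × (1-M) × (1-K) = 255 × 0.25 × 0.85 = 54.1875 → 54
B = 255 × (1-Y) × (1-K) = 255 × 0.28 × 0.85 = 60.69 → 61
= RGB(46, 54, 61)


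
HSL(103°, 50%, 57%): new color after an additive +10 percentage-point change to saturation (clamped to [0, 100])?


Original S = 50%
Adjustment = +10 percentage points
New S = 50 + (10) = 60
Clamp to [0, 100] → 60
= HSL(103°, 60%, 57%)


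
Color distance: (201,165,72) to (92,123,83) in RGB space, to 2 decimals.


d = √[(R₁-R₂)² + (G₁-G₂)² + (B₁-B₂)²]
d = √[(201-92)² + (165-123)² + (72-83)²]
d = √[11881 + 1764 + 121]
d = √13766
d ≈ 117.33


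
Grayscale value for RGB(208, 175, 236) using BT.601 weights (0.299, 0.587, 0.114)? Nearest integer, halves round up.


Gray = 0.299×R + 0.587×G + 0.114×B
Gray = 0.299×208 + 0.587×175 + 0.114×236
Gray = 62.192 + 102.725 + 26.904
Gray = 191.821 → round half up → 192
Gray = 192


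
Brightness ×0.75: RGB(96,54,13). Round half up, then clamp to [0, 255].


Multiply each channel by 0.75, round half up, clamp to [0, 255]
R: 96×0.75 = 72
G: 54×0.75 = 40.5 → round → 41
B: 13×0.75 = 9.75 → round → 10
= RGB(72, 41, 10)


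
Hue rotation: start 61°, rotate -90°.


New hue = (H + rotation) mod 360
New hue = (61 -90) mod 360
= -29 mod 360
= 331°


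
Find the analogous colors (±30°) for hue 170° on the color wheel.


Base hue: 170°
Left analog: (170 - 30) mod 360 = 140°
Right analog: (170 + 30) mod 360 = 200°
Analogous hues = 140° and 200°


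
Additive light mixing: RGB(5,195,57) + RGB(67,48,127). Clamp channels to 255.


Additive: each channel = min(255, C₁+C₂)
R: 5+67 = 72 → 72
G: 195+48 = 243 → 243
B: 57+127 = 184 → 184
= RGB(72, 243, 184)


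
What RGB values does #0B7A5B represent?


0B → 11 (R)
7A → 122 (G)
5B → 91 (B)
= RGB(11, 122, 91)


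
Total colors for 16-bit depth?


Colors = 2^bits = 2^16
= 65,536 colors


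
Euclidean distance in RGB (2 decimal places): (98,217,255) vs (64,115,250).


d = √[(R₁-R₂)² + (G₁-G₂)² + (B₁-B₂)²]
d = √[(98-64)² + (217-115)² + (255-250)²]
d = √[1156 + 10404 + 25]
d = √11585
d ≈ 107.63


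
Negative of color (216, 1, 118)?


Invert: (255-R, 255-G, 255-B)
R: 255-216 = 39
G: 255-1 = 254
B: 255-118 = 137
= RGB(39, 254, 137)


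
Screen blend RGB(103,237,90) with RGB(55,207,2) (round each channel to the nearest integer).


Screen: C = 255 - (255-A)×(255-B)/255, rounded to nearest integer
R: 255 - (255-103)×(255-55)/255 = 255 - 30400/255 ≈ 255 - 119.216 = 135.784 → 136
G: 255 - (255-237)×(255-207)/255 = 255 - 864/255 ≈ 255 - 3.388 = 251.612 → 252
B: 255 - (255-90)×(255-2)/255 = 255 - 41745/255 ≈ 255 - 163.706 = 91.294 → 91
= RGB(136, 252, 91)


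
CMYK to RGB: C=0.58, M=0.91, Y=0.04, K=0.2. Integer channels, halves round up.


R = 255 × (1-C) × (1-K) = 255 × 0.42 × 0.80 = 85.68 → 86
G = 255 × (1-M) × (1-K) = 255 × 0.09 × 0.80 = 18.36 → 18
B = 255 × (1-Y) × (1-K) = 255 × 0.96 × 0.80 = 195.84 → 196
= RGB(86, 18, 196)


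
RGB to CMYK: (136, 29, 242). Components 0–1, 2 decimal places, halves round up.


R'=136/255≈0.5333, G'=29/255≈0.1137, B'=242/255≈0.9490
K = 1 - max(R',G',B') = 1 - 242/255 = 13/255 = 0.05098… → 0.05
(1-R'-K)/(1-K) simplifies to (max-R)/max with max = 242:
C = (242-136)/242 = 106/242 = 0.43801… → 0.44
M = (242-29)/242 = 213/242 = 0.88016… → 0.88
Y = (242-242)/242 = 0/242 = 0 → 0.00
= CMYK(0.44, 0.88, 0.00, 0.05)


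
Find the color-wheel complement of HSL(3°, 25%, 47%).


Complement = opposite side of color wheel = hue + 180°
H' = (3 + 180) mod 360 = 183°
S and L unchanged.
= HSL(183°, 25%, 47%)


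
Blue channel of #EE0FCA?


Color: #EE0FCA
R = EE = 238
G = 0F = 15
B = CA = 202
Blue = 202


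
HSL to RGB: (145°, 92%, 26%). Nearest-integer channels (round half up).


H=145°, S=0.92, L=0.26
C = (1-|2L-1|)×S = (1-|-0.48|)×0.92 = 0.4784
H' = H/60 = 145/60 ≈ 2.4167; X = C×(1-|H' mod 2 - 1|) ≈ 0.1993
m = L - C/2 = 0.26 - 0.2392 = 0.0208
Sector ⌊H'⌋ = 2 → (R',G',B') = (0.0, 0.4784, ≈0.1993)
RGB = ((R'+m)×255, (G'+m)×255, (B'+m)×255) = (5.304, 127.296, 56.134)
Round half up → RGB(5, 127, 56)


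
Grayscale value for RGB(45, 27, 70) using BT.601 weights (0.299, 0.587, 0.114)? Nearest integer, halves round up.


Gray = 0.299×R + 0.587×G + 0.114×B
Gray = 0.299×45 + 0.587×27 + 0.114×70
Gray = 13.455 + 15.849 + 7.980
Gray = 37.284 → round half up → 37
Gray = 37


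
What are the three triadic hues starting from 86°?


Triadic: equally spaced at 120° intervals
H1 = 86°
H2 = (86 + 120) mod 360 = 206°
H3 = (86 + 240) mod 360 = 326°
Triadic = 86°, 206°, 326°


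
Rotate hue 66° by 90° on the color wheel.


New hue = (H + rotation) mod 360
New hue = (66 + 90) mod 360
= 156 mod 360
= 156°


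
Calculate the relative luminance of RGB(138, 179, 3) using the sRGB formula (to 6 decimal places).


Linearize each channel (sRGB transfer function): c = v/255; c_lin = c/12.92 if c ≤ 0.04045, else ((c+0.055)/1.055)^2.4
  R: 138/255 ≈ 0.541176 > 0.04045 → ((0.541176+0.055)/1.055)^2.4 ≈ 0.254152
  G: 179/255 ≈ 0.701961 > 0.04045 → ((0.701961+0.055)/1.055)^2.4 ≈ 0.450786
  B: 3/255 ≈ 0.011765 ≤ 0.04045 → 0.011765/12.92 ≈ 0.000911
R_lin = 0.254152, G_lin = 0.450786, B_lin = 0.000911
L = 0.2126×R + 0.7152×G + 0.0722×B
L = 0.2126×0.254152 + 0.7152×0.450786 + 0.0722×0.000911
L ≈ 0.376500


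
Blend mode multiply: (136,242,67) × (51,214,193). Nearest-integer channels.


Multiply: C = A×B/255, rounded to nearest integer
R: 136×51/255 = 6936/255 ≈ 27.200 → 27
G: 242×214/255 = 51788/255 ≈ 203.090 → 203
B: 67×193/255 = 12931/255 ≈ 50.710 → 51
= RGB(27, 203, 51)


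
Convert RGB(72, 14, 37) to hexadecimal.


R = 72 → 48 (hex)
G = 14 → 0E (hex)
B = 37 → 25 (hex)
Hex = #480E25


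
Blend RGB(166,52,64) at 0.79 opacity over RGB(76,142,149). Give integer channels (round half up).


C = α×F + (1-α)×B, with 1-α = 0.21
R: 0.79×166 + 0.21×76 = 131.14 + 15.96 = 147.10 → 147
G: 0.79×52 + 0.21×142 = 41.08 + 29.82 = 70.90 → 71
B: 0.79×64 + 0.21×149 = 50.56 + 31.29 = 81.85 → 82
= RGB(147, 71, 82)


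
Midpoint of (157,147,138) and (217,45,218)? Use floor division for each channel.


Midpoint: each channel = ⌊(C₁+C₂)/2⌋
R: ⌊(157+217)/2⌋ = 187
G: ⌊(147+45)/2⌋ = 96
B: ⌊(138+218)/2⌋ = 178
= RGB(187, 96, 178)


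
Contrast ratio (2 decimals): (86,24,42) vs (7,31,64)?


Linearize each sRGB channel c=v/255: c/12.92 if c ≤ 0.04045 else ((c+0.055)/1.055)^2.4
L = 0.2126×R_lin + 0.7152×G_lin + 0.0722×B_lin
Color 1 (86,24,42):
  R=86: 86/255≈0.3373 > 0.04045 → ((0.3373+0.055)/1.055)^2.4 ≈ 0.09306
  G=24: 24/255≈0.0941 > 0.04045 → ((0.0941+0.055)/1.055)^2.4 ≈ 0.00913
  B=42: 42/255≈0.1647 > 0.04045 → ((0.1647+0.055)/1.055)^2.4 ≈ 0.02315
  L1 = 0.2126×0.09306 + 0.7152×0.00913 + 0.0722×0.02315 ≈ 0.02799
Color 2 (7,31,64):
  R=7: 7/255≈0.0275 ≤ 0.04045 → 0.0275/12.92 ≈ 0.00212
  G=31: 31/255≈0.1216 > 0.04045 → ((0.1216+0.055)/1.055)^2.4 ≈ 0.01370
  B=64: 64/255≈0.2510 > 0.04045 → ((0.2510+0.055)/1.055)^2.4 ≈ 0.05127
  L2 = 0.2126×0.00212 + 0.7152×0.01370 + 0.0722×0.05127 ≈ 0.01395
Lighter = 0.02799, Darker = 0.01395
Ratio = (L_lighter + 0.05) / (L_darker + 0.05)
Ratio = (0.02799 + 0.05) / (0.01395 + 0.05) = 0.07799 / 0.06395 ≈ 1.2195
Ratio ≈ 1.22:1


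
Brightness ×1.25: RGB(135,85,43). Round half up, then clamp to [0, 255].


Multiply each channel by 1.25, round half up, clamp to [0, 255]
R: 135×1.25 = 168.75 → round → 169
G: 85×1.25 = 106.25 → round → 106
B: 43×1.25 = 53.75 → round → 54
= RGB(169, 106, 54)


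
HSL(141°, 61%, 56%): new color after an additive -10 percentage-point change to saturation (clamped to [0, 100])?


Original S = 61%
Adjustment = -10 percentage points
New S = 61 + (-10) = 51
Clamp to [0, 100] → 51
= HSL(141°, 51%, 56%)


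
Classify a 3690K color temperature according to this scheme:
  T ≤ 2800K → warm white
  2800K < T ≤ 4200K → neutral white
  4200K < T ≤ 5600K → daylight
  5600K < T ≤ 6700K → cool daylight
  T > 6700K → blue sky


Temperature: 3690K
2800K < 3690K ≤ 4200K → neutral white
Classification: neutral white


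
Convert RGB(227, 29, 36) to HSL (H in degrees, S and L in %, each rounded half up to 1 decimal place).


Normalize: R'=227/255≈0.8902, G'=29/255≈0.1137, B'=36/255≈0.1412
Max=227/255, Min=29/255, Δ=Max-Min=198/255
L = (Max+Min)/2 = (227+29)/510 = 256/510 = 0.50196… → L = 50.2%
L > 0.5 → S = Δ/(2-Max-Min) = 198/(510-227-29) = 198/254 = 0.77952… → S = 78.0%
(the 1/255 factors cancel in S and H, so raw channel differences can be used)
Max is R' → H = 60 × (((G-B)/Δ) mod 6) = 60 × (((29-36)/198) mod 6)
  (-7)/198 = -0.0353…; negative, so add 6 → 5.9646…
  H = 60 × 5.9646… = 357.878…° → H = 357.9°
= HSL(357.9°, 78.0%, 50.2%)


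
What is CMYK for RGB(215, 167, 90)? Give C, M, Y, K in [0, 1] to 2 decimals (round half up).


R'=215/255≈0.8431, G'=167/255≈0.6549, B'=90/255≈0.3529
K = 1 - max(R',G',B') = 1 - 215/255 = 40/255 = 0.15686… → 0.16
(1-R'-K)/(1-K) simplifies to (max-R)/max with max = 215:
C = (215-215)/215 = 0/215 = 0 → 0.00
M = (215-167)/215 = 48/215 = 0.22325… → 0.22
Y = (215-90)/215 = 125/215 = 0.58139… → 0.58
= CMYK(0.00, 0.22, 0.58, 0.16)


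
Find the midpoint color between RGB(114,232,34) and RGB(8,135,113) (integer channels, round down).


Midpoint: each channel = ⌊(C₁+C₂)/2⌋
R: ⌊(114+8)/2⌋ = 61
G: ⌊(232+135)/2⌋ = 183
B: ⌊(34+113)/2⌋ = 73
= RGB(61, 183, 73)


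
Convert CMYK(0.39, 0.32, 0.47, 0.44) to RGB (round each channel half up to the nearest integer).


R = 255 × (1-C) × (1-K) = 255 × 0.61 × 0.56 = 87.108 → 87
G = 255 × (1-M) × (1-K) = 255 × 0.68 × 0.56 = 97.104 → 97
B = 255 × (1-Y) × (1-K) = 255 × 0.53 × 0.56 = 75.684 → 76
= RGB(87, 97, 76)


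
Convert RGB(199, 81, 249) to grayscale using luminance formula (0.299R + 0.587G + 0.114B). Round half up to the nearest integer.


Gray = 0.299×R + 0.587×G + 0.114×B
Gray = 0.299×199 + 0.587×81 + 0.114×249
Gray = 59.501 + 47.547 + 28.386
Gray = 135.434 → round half up → 135
Gray = 135


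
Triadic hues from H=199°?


Triadic: equally spaced at 120° intervals
H1 = 199°
H2 = (199 + 120) mod 360 = 319°
H3 = (199 + 240) mod 360 = 79°
Triadic = 199°, 319°, 79°


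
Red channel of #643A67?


Color: #643A67
R = 64 = 100
G = 3A = 58
B = 67 = 103
Red = 100


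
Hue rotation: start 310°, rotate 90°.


New hue = (H + rotation) mod 360
New hue = (310 + 90) mod 360
= 400 mod 360
= 40°


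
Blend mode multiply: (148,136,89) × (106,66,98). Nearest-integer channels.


Multiply: C = A×B/255, rounded to nearest integer
R: 148×106/255 = 15688/255 ≈ 61.522 → 62
G: 136×66/255 = 8976/255 ≈ 35.200 → 35
B: 89×98/255 = 8722/255 ≈ 34.204 → 34
= RGB(62, 35, 34)


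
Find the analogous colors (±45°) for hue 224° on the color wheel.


Base hue: 224°
Left analog: (224 - 45) mod 360 = 179°
Right analog: (224 + 45) mod 360 = 269°
Analogous hues = 179° and 269°


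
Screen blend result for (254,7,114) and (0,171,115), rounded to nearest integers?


Screen: C = 255 - (255-A)×(255-B)/255, rounded to nearest integer
R: 255 - (255-254)×(255-0)/255 = 255 - 255/255 ≈ 255 - 1.000 = 254.000 → 254
G: 255 - (255-7)×(255-171)/255 = 255 - 20832/255 ≈ 255 - 81.694 = 173.306 → 173
B: 255 - (255-114)×(255-115)/255 = 255 - 19740/255 ≈ 255 - 77.412 = 177.588 → 178
= RGB(254, 173, 178)


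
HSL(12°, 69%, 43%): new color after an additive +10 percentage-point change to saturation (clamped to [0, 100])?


Original S = 69%
Adjustment = +10 percentage points
New S = 69 + (10) = 79
Clamp to [0, 100] → 79
= HSL(12°, 79%, 43%)


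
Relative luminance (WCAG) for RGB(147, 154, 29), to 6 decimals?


Linearize each channel (sRGB transfer function): c = v/255; c_lin = c/12.92 if c ≤ 0.04045, else ((c+0.055)/1.055)^2.4
  R: 147/255 ≈ 0.576471 > 0.04045 → ((0.576471+0.055)/1.055)^2.4 ≈ 0.291771
  G: 154/255 ≈ 0.603922 > 0.04045 → ((0.603922+0.055)/1.055)^2.4 ≈ 0.323143
  B: 29/255 ≈ 0.113725 > 0.04045 → ((0.113725+0.055)/1.055)^2.4 ≈ 0.012286
R_lin = 0.291771, G_lin = 0.323143, B_lin = 0.012286
L = 0.2126×R + 0.7152×G + 0.0722×B
L = 0.2126×0.291771 + 0.7152×0.323143 + 0.0722×0.012286
L ≈ 0.294030


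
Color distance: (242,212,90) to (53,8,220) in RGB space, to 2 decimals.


d = √[(R₁-R₂)² + (G₁-G₂)² + (B₁-B₂)²]
d = √[(242-53)² + (212-8)² + (90-220)²]
d = √[35721 + 41616 + 16900]
d = √94237
d ≈ 306.98


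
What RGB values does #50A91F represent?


50 → 80 (R)
A9 → 169 (G)
1F → 31 (B)
= RGB(80, 169, 31)


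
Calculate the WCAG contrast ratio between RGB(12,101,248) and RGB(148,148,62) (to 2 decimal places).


Linearize each sRGB channel c=v/255: c/12.92 if c ≤ 0.04045 else ((c+0.055)/1.055)^2.4
L = 0.2126×R_lin + 0.7152×G_lin + 0.0722×B_lin
Color 1 (12,101,248):
  R=12: 12/255≈0.0471 > 0.04045 → ((0.0471+0.055)/1.055)^2.4 ≈ 0.00368
  G=101: 101/255≈0.3961 > 0.04045 → ((0.3961+0.055)/1.055)^2.4 ≈ 0.13014
  B=248: 248/255≈0.9725 > 0.04045 → ((0.9725+0.055)/1.055)^2.4 ≈ 0.93869
  L1 = 0.2126×0.00368 + 0.7152×0.13014 + 0.0722×0.93869 ≈ 0.16163
Color 2 (148,148,62):
  R=148: 148/255≈0.5804 > 0.04045 → ((0.5804+0.055)/1.055)^2.4 ≈ 0.29614
  G=148: 148/255≈0.5804 > 0.04045 → ((0.5804+0.055)/1.055)^2.4 ≈ 0.29614
  B=62: 62/255≈0.2431 > 0.04045 → ((0.2431+0.055)/1.055)^2.4 ≈ 0.04817
  L2 = 0.2126×0.29614 + 0.7152×0.29614 + 0.0722×0.04817 ≈ 0.27824
Lighter = 0.27824, Darker = 0.16163
Ratio = (L_lighter + 0.05) / (L_darker + 0.05)
Ratio = (0.27824 + 0.05) / (0.16163 + 0.05) = 0.32824 / 0.21163 ≈ 1.5510
Ratio ≈ 1.55:1


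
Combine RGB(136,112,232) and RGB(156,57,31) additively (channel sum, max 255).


Additive: each channel = min(255, C₁+C₂)
R: 136+156 = 292 → 255
G: 112+57 = 169 → 169
B: 232+31 = 263 → 255
= RGB(255, 169, 255)


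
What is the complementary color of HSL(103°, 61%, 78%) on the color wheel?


Complement = opposite side of color wheel = hue + 180°
H' = (103 + 180) mod 360 = 283°
S and L unchanged.
= HSL(283°, 61%, 78%)


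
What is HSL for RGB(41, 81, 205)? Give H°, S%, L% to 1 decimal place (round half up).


Normalize: R'=41/255≈0.1608, G'=81/255≈0.3176, B'=205/255≈0.8039
Max=205/255, Min=41/255, Δ=Max-Min=164/255
L = (Max+Min)/2 = (205+41)/510 = 246/510 = 0.48235… → L = 48.2%
L ≤ 0.5 → S = Δ/(Max+Min) = 164/(205+41) = 164/246 = 0.66666… → S = 66.7%
(the 1/255 factors cancel in S and H, so raw channel differences can be used)
Max is B' → H = 60 × ((R-G)/Δ + 4) = 60 × ((41-81)/164 + 4)
  -40/164 + 4 = -0.2439… + 4 = 3.7560…
  H = 60 × 3.7560… = 225.365…° → H = 225.4°
= HSL(225.4°, 66.7%, 48.2%)


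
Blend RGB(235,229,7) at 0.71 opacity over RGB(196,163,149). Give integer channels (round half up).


C = α×F + (1-α)×B, with 1-α = 0.29
R: 0.71×235 + 0.29×196 = 166.85 + 56.84 = 223.69 → 224
G: 0.71×229 + 0.29×163 = 162.59 + 47.27 = 209.86 → 210
B: 0.71×7 + 0.29×149 = 4.97 + 43.21 = 48.18 → 48
= RGB(224, 210, 48)


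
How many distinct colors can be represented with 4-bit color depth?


Colors = 2^bits = 2^4
= 16 colors


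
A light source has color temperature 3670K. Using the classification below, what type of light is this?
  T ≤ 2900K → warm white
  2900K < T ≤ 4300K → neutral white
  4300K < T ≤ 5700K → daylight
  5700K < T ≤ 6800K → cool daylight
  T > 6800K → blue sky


Temperature: 3670K
2900K < 3670K ≤ 4300K → neutral white
Classification: neutral white


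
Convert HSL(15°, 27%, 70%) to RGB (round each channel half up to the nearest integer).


H=15°, S=0.27, L=0.70
C = (1-|2L-1|)×S = (1-|0.40|)×0.27 = 0.162
H' = H/60 = 15/60 ≈ 0.2500; X = C×(1-|H' mod 2 - 1|) = 0.0405
m = L - C/2 = 0.70 - 0.081 = 0.619
Sector ⌊H'⌋ = 0 → (R',G',B') = (0.162, 0.0405, 0.0)
RGB = ((R'+m)×255, (G'+m)×255, (B'+m)×255) = (199.155, 168.1725, 157.845)
Round half up → RGB(199, 168, 158)


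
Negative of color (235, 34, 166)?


Invert: (255-R, 255-G, 255-B)
R: 255-235 = 20
G: 255-34 = 221
B: 255-166 = 89
= RGB(20, 221, 89)


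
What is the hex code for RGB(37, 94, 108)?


R = 37 → 25 (hex)
G = 94 → 5E (hex)
B = 108 → 6C (hex)
Hex = #255E6C


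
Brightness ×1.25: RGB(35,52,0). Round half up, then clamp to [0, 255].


Multiply each channel by 1.25, round half up, clamp to [0, 255]
R: 35×1.25 = 43.75 → round → 44
G: 52×1.25 = 65
B: 0×1.25 = 0
= RGB(44, 65, 0)


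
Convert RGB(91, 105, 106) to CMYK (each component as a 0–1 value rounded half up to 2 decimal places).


R'=91/255≈0.3569, G'=105/255≈0.4118, B'=106/255≈0.4157
K = 1 - max(R',G',B') = 1 - 106/255 = 149/255 = 0.58431… → 0.58
(1-R'-K)/(1-K) simplifies to (max-R)/max with max = 106:
C = (106-91)/106 = 15/106 = 0.14150… → 0.14
M = (106-105)/106 = 1/106 = 0.00943… → 0.01
Y = (106-106)/106 = 0/106 = 0 → 0.00
= CMYK(0.14, 0.01, 0.00, 0.58)


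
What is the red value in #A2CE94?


Color: #A2CE94
R = A2 = 162
G = CE = 206
B = 94 = 148
Red = 162


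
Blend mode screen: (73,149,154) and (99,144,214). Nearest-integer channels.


Screen: C = 255 - (255-A)×(255-B)/255, rounded to nearest integer
R: 255 - (255-73)×(255-99)/255 = 255 - 28392/255 ≈ 255 - 111.341 = 143.659 → 144
G: 255 - (255-149)×(255-144)/255 = 255 - 11766/255 ≈ 255 - 46.141 = 208.859 → 209
B: 255 - (255-154)×(255-214)/255 = 255 - 4141/255 ≈ 255 - 16.239 = 238.761 → 239
= RGB(144, 209, 239)


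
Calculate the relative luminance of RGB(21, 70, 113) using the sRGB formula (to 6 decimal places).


Linearize each channel (sRGB transfer function): c = v/255; c_lin = c/12.92 if c ≤ 0.04045, else ((c+0.055)/1.055)^2.4
  R: 21/255 ≈ 0.082353 > 0.04045 → ((0.082353+0.055)/1.055)^2.4 ≈ 0.007499
  G: 70/255 ≈ 0.274510 > 0.04045 → ((0.274510+0.055)/1.055)^2.4 ≈ 0.061246
  B: 113/255 ≈ 0.443137 > 0.04045 → ((0.443137+0.055)/1.055)^2.4 ≈ 0.165132
R_lin = 0.007499, G_lin = 0.061246, B_lin = 0.165132
L = 0.2126×R + 0.7152×G + 0.0722×B
L = 0.2126×0.007499 + 0.7152×0.061246 + 0.0722×0.165132
L ≈ 0.057320


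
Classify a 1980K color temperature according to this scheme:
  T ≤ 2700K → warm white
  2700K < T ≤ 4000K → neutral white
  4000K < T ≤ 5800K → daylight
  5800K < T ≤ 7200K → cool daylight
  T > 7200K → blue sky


Temperature: 1980K
1980K ≤ 2700K → warm white
Classification: warm white


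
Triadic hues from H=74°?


Triadic: equally spaced at 120° intervals
H1 = 74°
H2 = (74 + 120) mod 360 = 194°
H3 = (74 + 240) mod 360 = 314°
Triadic = 74°, 194°, 314°


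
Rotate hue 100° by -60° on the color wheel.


New hue = (H + rotation) mod 360
New hue = (100 -60) mod 360
= 40 mod 360
= 40°


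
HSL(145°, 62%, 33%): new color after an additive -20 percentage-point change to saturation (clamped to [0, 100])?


Original S = 62%
Adjustment = -20 percentage points
New S = 62 + (-20) = 42
Clamp to [0, 100] → 42
= HSL(145°, 42%, 33%)


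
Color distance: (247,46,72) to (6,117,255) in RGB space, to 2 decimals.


d = √[(R₁-R₂)² + (G₁-G₂)² + (B₁-B₂)²]
d = √[(247-6)² + (46-117)² + (72-255)²]
d = √[58081 + 5041 + 33489]
d = √96611
d ≈ 310.82


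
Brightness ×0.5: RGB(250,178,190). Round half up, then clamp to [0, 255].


Multiply each channel by 0.5, round half up, clamp to [0, 255]
R: 250×0.5 = 125
G: 178×0.5 = 89
B: 190×0.5 = 95
= RGB(125, 89, 95)


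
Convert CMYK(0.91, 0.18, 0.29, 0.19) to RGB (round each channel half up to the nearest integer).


R = 255 × (1-C) × (1-K) = 255 × 0.09 × 0.81 = 18.5895 → 19
G = 255 × (1-M) × (1-K) = 255 × 0.82 × 0.81 = 169.371 → 169
B = 255 × (1-Y) × (1-K) = 255 × 0.71 × 0.81 = 146.6505 → 147
= RGB(19, 169, 147)


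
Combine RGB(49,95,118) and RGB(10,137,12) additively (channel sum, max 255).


Additive: each channel = min(255, C₁+C₂)
R: 49+10 = 59 → 59
G: 95+137 = 232 → 232
B: 118+12 = 130 → 130
= RGB(59, 232, 130)


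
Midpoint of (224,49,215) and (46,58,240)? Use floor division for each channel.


Midpoint: each channel = ⌊(C₁+C₂)/2⌋
R: ⌊(224+46)/2⌋ = 135
G: ⌊(49+58)/2⌋ = 53
B: ⌊(215+240)/2⌋ = 227
= RGB(135, 53, 227)


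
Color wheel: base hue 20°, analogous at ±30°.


Base hue: 20°
Left analog: (20 - 30) mod 360 = 350°
Right analog: (20 + 30) mod 360 = 50°
Analogous hues = 350° and 50°


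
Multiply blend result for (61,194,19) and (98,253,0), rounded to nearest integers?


Multiply: C = A×B/255, rounded to nearest integer
R: 61×98/255 = 5978/255 ≈ 23.443 → 23
G: 194×253/255 = 49082/255 ≈ 192.478 → 192
B: 19×0/255 = 0/255 ≈ 0.000 → 0
= RGB(23, 192, 0)


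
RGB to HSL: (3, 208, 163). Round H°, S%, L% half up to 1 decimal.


Normalize: R'=3/255≈0.0118, G'=208/255≈0.8157, B'=163/255≈0.6392
Max=208/255, Min=3/255, Δ=Max-Min=205/255
L = (Max+Min)/2 = (208+3)/510 = 211/510 = 0.41372… → L = 41.4%
L ≤ 0.5 → S = Δ/(Max+Min) = 205/(208+3) = 205/211 = 0.97156… → S = 97.2%
(the 1/255 factors cancel in S and H, so raw channel differences can be used)
Max is G' → H = 60 × ((B-R)/Δ + 2) = 60 × ((163-3)/205 + 2)
  160/205 + 2 = 0.7804… + 2 = 2.7804…
  H = 60 × 2.7804… = 166.829…° → H = 166.8°
= HSL(166.8°, 97.2%, 41.4%)


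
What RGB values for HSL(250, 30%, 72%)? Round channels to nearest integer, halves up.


H=250°, S=0.30, L=0.72
C = (1-|2L-1|)×S = (1-|0.44|)×0.30 = 0.168
H' = H/60 = 250/60 ≈ 4.1667; X = C×(1-|H' mod 2 - 1|) = 0.028
m = L - C/2 = 0.72 - 0.084 = 0.636
Sector ⌊H'⌋ = 4 → (R',G',B') = (0.028, 0.0, 0.168)
RGB = ((R'+m)×255, (G'+m)×255, (B'+m)×255) = (169.32, 162.18, 205.02)
Round half up → RGB(169, 162, 205)


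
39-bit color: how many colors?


Colors = 2^bits = 2^39
= 549,755,813,888 colors


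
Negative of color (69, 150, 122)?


Invert: (255-R, 255-G, 255-B)
R: 255-69 = 186
G: 255-150 = 105
B: 255-122 = 133
= RGB(186, 105, 133)


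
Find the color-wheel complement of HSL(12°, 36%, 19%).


Complement = opposite side of color wheel = hue + 180°
H' = (12 + 180) mod 360 = 192°
S and L unchanged.
= HSL(192°, 36%, 19%)


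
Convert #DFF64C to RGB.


DF → 223 (R)
F6 → 246 (G)
4C → 76 (B)
= RGB(223, 246, 76)


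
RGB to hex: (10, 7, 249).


R = 10 → 0A (hex)
G = 7 → 07 (hex)
B = 249 → F9 (hex)
Hex = #0A07F9


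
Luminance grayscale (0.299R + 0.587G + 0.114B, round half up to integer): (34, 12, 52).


Gray = 0.299×R + 0.587×G + 0.114×B
Gray = 0.299×34 + 0.587×12 + 0.114×52
Gray = 10.166 + 7.044 + 5.928
Gray = 23.138 → round half up → 23
Gray = 23


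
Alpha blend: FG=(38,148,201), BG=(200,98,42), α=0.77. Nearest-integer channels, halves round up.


C = α×F + (1-α)×B, with 1-α = 0.23
R: 0.77×38 + 0.23×200 = 29.26 + 46.00 = 75.26 → 75
G: 0.77×148 + 0.23×98 = 113.96 + 22.54 = 136.50 → 137
B: 0.77×201 + 0.23×42 = 154.77 + 9.66 = 164.43 → 164
= RGB(75, 137, 164)


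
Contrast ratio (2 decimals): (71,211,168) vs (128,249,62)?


Linearize each sRGB channel c=v/255: c/12.92 if c ≤ 0.04045 else ((c+0.055)/1.055)^2.4
L = 0.2126×R_lin + 0.7152×G_lin + 0.0722×B_lin
Color 1 (71,211,168):
  R=71: 71/255≈0.2784 > 0.04045 → ((0.2784+0.055)/1.055)^2.4 ≈ 0.06301
  G=211: 211/255≈0.8275 > 0.04045 → ((0.8275+0.055)/1.055)^2.4 ≈ 0.65141
  B=168: 168/255≈0.6588 > 0.04045 → ((0.6588+0.055)/1.055)^2.4 ≈ 0.39157
  L1 = 0.2126×0.06301 + 0.7152×0.65141 + 0.0722×0.39157 ≈ 0.50755
Color 2 (128,249,62):
  R=128: 128/255≈0.5020 > 0.04045 → ((0.5020+0.055)/1.055)^2.4 ≈ 0.21586
  G=249: 249/255≈0.9765 > 0.04045 → ((0.9765+0.055)/1.055)^2.4 ≈ 0.94731
  B=62: 62/255≈0.2431 > 0.04045 → ((0.2431+0.055)/1.055)^2.4 ≈ 0.04817
  L2 = 0.2126×0.21586 + 0.7152×0.94731 + 0.0722×0.04817 ≈ 0.72688
Lighter = 0.72688, Darker = 0.50755
Ratio = (L_lighter + 0.05) / (L_darker + 0.05)
Ratio = (0.72688 + 0.05) / (0.50755 + 0.05) = 0.77688 / 0.55755 ≈ 1.3934
Ratio ≈ 1.39:1


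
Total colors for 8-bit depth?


Colors = 2^bits = 2^8
= 256 colors


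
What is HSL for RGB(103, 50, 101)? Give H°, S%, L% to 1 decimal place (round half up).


Normalize: R'=103/255≈0.4039, G'=50/255≈0.1961, B'=101/255≈0.3961
Max=103/255, Min=50/255, Δ=Max-Min=53/255
L = (Max+Min)/2 = (103+50)/510 = 153/510 = 0.3 → L = 30.0%
L ≤ 0.5 → S = Δ/(Max+Min) = 53/(103+50) = 53/153 = 0.34640… → S = 34.6%
(the 1/255 factors cancel in S and H, so raw channel differences can be used)
Max is R' → H = 60 × (((G-B)/Δ) mod 6) = 60 × (((50-101)/53) mod 6)
  (-51)/53 = -0.9622…; negative, so add 6 → 5.0377…
  H = 60 × 5.0377… = 302.264…° → H = 302.3°
= HSL(302.3°, 34.6%, 30.0%)


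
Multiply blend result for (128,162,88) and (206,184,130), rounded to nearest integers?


Multiply: C = A×B/255, rounded to nearest integer
R: 128×206/255 = 26368/255 ≈ 103.404 → 103
G: 162×184/255 = 29808/255 ≈ 116.894 → 117
B: 88×130/255 = 11440/255 ≈ 44.863 → 45
= RGB(103, 117, 45)


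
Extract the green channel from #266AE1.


Color: #266AE1
R = 26 = 38
G = 6A = 106
B = E1 = 225
Green = 106


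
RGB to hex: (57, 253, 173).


R = 57 → 39 (hex)
G = 253 → FD (hex)
B = 173 → AD (hex)
Hex = #39FDAD


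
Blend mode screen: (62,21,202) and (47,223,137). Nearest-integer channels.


Screen: C = 255 - (255-A)×(255-B)/255, rounded to nearest integer
R: 255 - (255-62)×(255-47)/255 = 255 - 40144/255 ≈ 255 - 157.427 = 97.573 → 98
G: 255 - (255-21)×(255-223)/255 = 255 - 7488/255 ≈ 255 - 29.365 = 225.635 → 226
B: 255 - (255-202)×(255-137)/255 = 255 - 6254/255 ≈ 255 - 24.525 = 230.475 → 230
= RGB(98, 226, 230)


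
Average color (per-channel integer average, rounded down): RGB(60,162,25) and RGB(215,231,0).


Midpoint: each channel = ⌊(C₁+C₂)/2⌋
R: ⌊(60+215)/2⌋ = 137
G: ⌊(162+231)/2⌋ = 196
B: ⌊(25+0)/2⌋ = 12
= RGB(137, 196, 12)


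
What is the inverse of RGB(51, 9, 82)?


Invert: (255-R, 255-G, 255-B)
R: 255-51 = 204
G: 255-9 = 246
B: 255-82 = 173
= RGB(204, 246, 173)


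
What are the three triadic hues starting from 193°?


Triadic: equally spaced at 120° intervals
H1 = 193°
H2 = (193 + 120) mod 360 = 313°
H3 = (193 + 240) mod 360 = 73°
Triadic = 193°, 313°, 73°


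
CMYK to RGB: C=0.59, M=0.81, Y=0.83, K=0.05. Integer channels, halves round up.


R = 255 × (1-C) × (1-K) = 255 × 0.41 × 0.95 = 99.3225 → 99
G = 255 × (1-M) × (1-K) = 255 × 0.19 × 0.95 = 46.0275 → 46
B = 255 × (1-Y) × (1-K) = 255 × 0.17 × 0.95 = 41.1825 → 41
= RGB(99, 46, 41)


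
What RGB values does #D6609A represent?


D6 → 214 (R)
60 → 96 (G)
9A → 154 (B)
= RGB(214, 96, 154)


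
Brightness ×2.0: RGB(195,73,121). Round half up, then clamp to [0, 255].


Multiply each channel by 2.0, round half up, clamp to [0, 255]
R: 195×2.0 = 390 → clamp → 255
G: 73×2.0 = 146
B: 121×2.0 = 242
= RGB(255, 146, 242)
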